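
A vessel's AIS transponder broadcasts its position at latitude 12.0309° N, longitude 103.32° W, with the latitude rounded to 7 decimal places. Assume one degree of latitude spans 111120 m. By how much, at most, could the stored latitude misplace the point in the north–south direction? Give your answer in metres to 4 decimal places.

0.0056 metres

Rounding to 7 decimal places leaves the latitude within ±5e-08° of the true value.
Along the meridian that is 5e-08° × 111120 m/° = 0.005556 m.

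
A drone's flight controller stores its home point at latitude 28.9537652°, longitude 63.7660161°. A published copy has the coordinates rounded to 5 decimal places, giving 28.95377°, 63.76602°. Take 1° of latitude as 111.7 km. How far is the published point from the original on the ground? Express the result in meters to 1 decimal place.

0.7 meters

Δlat = 28.9537652 − 28.95377 = -0.0000048°; Δlon = 63.7660161 − 63.76602 = -0.0000039°.
North–south shift: -0.0000048 × 111700 = -0.53616 m.
East–west at this latitude: -0.0000039° × 111700 × cos 28.9538° ≈ -0.0000039 × 97738.7 = -0.381181 m.
Hypotenuse of the two orthogonal shifts: √(0.53616² + 0.381181²) = 0.65785 m.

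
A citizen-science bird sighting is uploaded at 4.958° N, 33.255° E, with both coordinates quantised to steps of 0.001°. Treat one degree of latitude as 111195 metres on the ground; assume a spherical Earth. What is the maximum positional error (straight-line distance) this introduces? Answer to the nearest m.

With a 0.001° grid the true value lies within half a step, ±0.001°/2 = ±0.0005°, of the stored one.
North–south component: 0.0005° × 111195 = 55.5975 m.
East–west component at 4.958°: 0.0005° × 111195 × cos 4.958° ≈ 0.0005 × 110779 ≈ 55.3895 m.
The two errors are perpendicular, so the maximum displacement is √(55.5975² + 55.3895²) ≈ 78.4798 m.

78 m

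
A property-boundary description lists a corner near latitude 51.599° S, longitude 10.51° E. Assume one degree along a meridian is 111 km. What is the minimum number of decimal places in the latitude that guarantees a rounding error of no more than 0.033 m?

One degree of latitude covers 111000 m.
With N decimal places the half-ulp bound is 0.5·10⁻ᴺ°, or 0.5·10⁻ᴺ × 111000 m on the ground.
Setting 55500 × 10⁻ᴺ ≤ 0.033 gives 10ᴺ ≥ 1.682e+06, i.e. N ≥ 6.23.
N = 6 would give 0.0555 m (too coarse); N = 7 gives 0.00555 m ≤ 0.033 m.

7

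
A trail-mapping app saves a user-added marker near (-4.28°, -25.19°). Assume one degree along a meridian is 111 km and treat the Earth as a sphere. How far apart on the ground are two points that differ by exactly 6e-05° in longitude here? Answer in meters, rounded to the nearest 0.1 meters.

6.6 meters

One degree of longitude here spans 111000 × cos 4.28° = 111000 × 0.9972 ≈ 110690 m; 6e-05° of that is 6.64143 m.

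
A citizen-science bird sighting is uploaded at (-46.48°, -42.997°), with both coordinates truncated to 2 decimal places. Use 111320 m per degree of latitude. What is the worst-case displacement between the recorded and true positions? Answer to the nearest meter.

1352 meters

Truncating at 2 decimal places can drop up to a full unit in the last place, so each coordinate may be off by as much as 0.01°.
Latitude error → 0.01 × 111320 = 1113.2 m along the meridian.
E–W at 46.48°: 0.01° × 111320 × cos 46.48° = 0.01 × 111320 × 0.6886 ≈ 766.558 m.
Worst case both components are at the extreme and orthogonal: √(1113.2² + 766.558²) ≈ 1351.6 m.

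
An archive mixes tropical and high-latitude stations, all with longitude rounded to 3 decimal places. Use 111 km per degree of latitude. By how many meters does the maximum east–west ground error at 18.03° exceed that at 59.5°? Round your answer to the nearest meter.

Rounding to 3 decimal places leaves the longitude within ±0.0005° of the true value.
Error at 18.03° = 0.0005° × 111000 × cos 18.03° ≈ 55.5 × 0.9509 = 52.775 m.
Error at 59.5° = 0.0005° × 111000 × cos 59.5° ≈ 55.5 × 0.5075 = 28.168 m.
So the lower-latitude error exceeds the higher by 52.775 − 28.168 = 24.606 m.

25 meters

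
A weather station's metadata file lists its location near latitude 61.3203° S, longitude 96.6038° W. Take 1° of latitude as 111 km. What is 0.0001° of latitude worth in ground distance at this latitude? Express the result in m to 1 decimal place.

Along a meridian 0.0001° is 0.0001 × 111000 = 11.1 m.

11.1 m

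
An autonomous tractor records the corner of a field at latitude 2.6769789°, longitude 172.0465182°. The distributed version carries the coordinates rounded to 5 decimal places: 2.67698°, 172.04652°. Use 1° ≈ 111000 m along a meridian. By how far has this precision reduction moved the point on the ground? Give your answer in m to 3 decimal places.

0.234 m

Δlat = 2.6769789 − 2.67698 = -0.0000011°; Δlon = 172.0465182 − 172.04652 = -0.0000018°.
N–S: -0.0000011° × 111000 m/° = -0.1221 m.
East–west at this latitude: -0.0000018° × 111000 × cos 2.67698° ≈ -0.0000018 × 110879 = -0.199582 m.
Distance: √(0.1221² + 0.199582²) ≈ 0.233969 m.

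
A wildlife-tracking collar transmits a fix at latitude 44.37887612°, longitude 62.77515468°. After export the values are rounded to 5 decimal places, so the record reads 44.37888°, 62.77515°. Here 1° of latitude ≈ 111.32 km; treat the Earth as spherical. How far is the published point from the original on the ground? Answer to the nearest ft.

The latitude changed by -0.00000388° and the longitude by +0.00000468°.
North–south shift: -0.00000388 × 111320 = -0.431922 m.
East–west at this latitude: 0.00000468° × 111320 × cos 44.3789° ≈ 0.00000468 × 79563.8 = 0.372359 m.
Distance: √(0.431922² + 0.372359²) ≈ 0.570269 m.
Converting: 0.570269 m × 3.2808 ft/m ≈ 1.871 ft.

2 ft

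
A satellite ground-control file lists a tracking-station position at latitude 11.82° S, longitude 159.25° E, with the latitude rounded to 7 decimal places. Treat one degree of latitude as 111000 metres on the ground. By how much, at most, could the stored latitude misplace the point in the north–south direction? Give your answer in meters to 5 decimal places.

Rounding to 7 decimal places leaves the latitude within ±5e-08° of the true value.
Along the meridian that is 5e-08° × 111000 m/° = 0.00555 m.

0.00555 meters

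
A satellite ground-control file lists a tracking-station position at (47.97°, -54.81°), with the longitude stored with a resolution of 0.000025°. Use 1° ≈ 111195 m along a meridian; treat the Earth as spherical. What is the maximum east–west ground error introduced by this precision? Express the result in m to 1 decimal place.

With a 0.000025° grid the true value lies within half a step, ±0.000025°/2 = ±1.25e-05°, of the stored one.
At latitude 47.97° a degree of longitude spans 111195 m × cos 47.97° = 111195 × 0.6695 ≈ 74447.2 m.
So at most 1.25e-05° × 74447.2 ≈ 0.93059 m east–west.

0.9 m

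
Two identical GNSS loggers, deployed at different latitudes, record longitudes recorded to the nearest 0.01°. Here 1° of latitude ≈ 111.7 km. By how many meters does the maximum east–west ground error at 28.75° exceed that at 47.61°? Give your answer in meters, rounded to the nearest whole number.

113 meters

Rounding to 2 decimal places leaves the longitude within ±0.005° of the true value.
At 28.75°: 0.005° × 111700 × cos 28.75° = 0.005 × 111700 × 0.8767 ≈ 489.65 m.
At 47.61°: 0.005° × 111700 × cos 47.61° = 0.005 × 111700 × 0.6742 ≈ 376.53 m.
Difference: 489.65 − 376.53 = 113.13 m.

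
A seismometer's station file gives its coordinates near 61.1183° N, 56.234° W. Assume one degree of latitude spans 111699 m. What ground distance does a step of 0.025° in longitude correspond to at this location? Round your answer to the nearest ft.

One degree of longitude here spans 111699 × cos 61.1183° = 111699 × 0.4830 ≈ 53950.9 m; 0.025° of that is 1348.77 m.
Converting: 1348.77 m × 3.2808 ft/m ≈ 4425.1 ft.

4425 ft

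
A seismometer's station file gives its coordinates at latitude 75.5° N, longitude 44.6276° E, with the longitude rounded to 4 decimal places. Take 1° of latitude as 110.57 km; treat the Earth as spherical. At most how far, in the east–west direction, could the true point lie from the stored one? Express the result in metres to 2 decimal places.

Rounding to 4 decimal places leaves the longitude within ±5e-05° of the true value.
At latitude 75.5° a degree of longitude spans 110570 m × cos 75.5° = 110570 × 0.2504 ≈ 27684.5 m.
So at most 5e-05° × 27684.5 ≈ 1.38423 m east–west.

1.38 metres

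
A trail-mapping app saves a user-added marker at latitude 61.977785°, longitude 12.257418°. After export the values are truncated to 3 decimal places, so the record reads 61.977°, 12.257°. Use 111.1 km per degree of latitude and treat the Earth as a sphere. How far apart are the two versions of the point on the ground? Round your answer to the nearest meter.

90 meters

Δlat = 61.977785 − 61.977 = +0.000785°; Δlon = 12.257418 − 12.257 = +0.000418°.
N–S: 0.000785° × 111100 m/° = 87.2135 m.
E–W at 61.977°: 0.000418° × 111100 × cos 61.977° = 0.000418 × 111100 × 0.4698 ≈ 21.8186 m.
Combined displacement = (87.2135² + 21.8186²)^½ ≈ 89.9013 m.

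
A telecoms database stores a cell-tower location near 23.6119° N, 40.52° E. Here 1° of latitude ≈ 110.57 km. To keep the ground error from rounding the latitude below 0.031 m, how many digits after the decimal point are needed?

One degree of latitude covers 110570 m.
Rounding to N decimal places gives at most 0.5 × 10⁻ᴺ degrees of error, i.e. 0.5 × 10⁻ᴺ × 110570 m.
Setting 55285 × 10⁻ᴺ ≤ 0.031 gives 10ᴺ ≥ 1.783e+06, i.e. N ≥ 6.25.
N = 6 would give 0.0553 m (too coarse); N = 7 gives 0.00553 m ≤ 0.031 m.

7 decimal places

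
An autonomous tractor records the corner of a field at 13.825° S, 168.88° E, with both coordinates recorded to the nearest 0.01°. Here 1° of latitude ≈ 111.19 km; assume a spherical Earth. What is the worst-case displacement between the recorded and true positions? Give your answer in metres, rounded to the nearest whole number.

775 metres

Rounding to 2 decimal places leaves each coordinate within ±0.005° of the true value.
N–S: 0.005° × 111190 m/° = 555.95 m.
E–W at 13.825°: 0.005° × 111190 × cos 13.825° = 0.005 × 111190 × 0.9710 ≈ 539.844 m.
Worst case both components are at the extreme and orthogonal: √(555.95² + 539.844²) ≈ 774.927 m.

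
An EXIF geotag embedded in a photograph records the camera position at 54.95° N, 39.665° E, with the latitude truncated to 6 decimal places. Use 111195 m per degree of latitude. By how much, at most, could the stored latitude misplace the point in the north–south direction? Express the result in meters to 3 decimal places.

0.111 meters

Truncating at 6 decimal places can drop up to a full unit in the last place, so the latitude may be off by as much as 1e-06°.
Along the meridian that is 1e-06° × 111195 m/° = 0.111195 m.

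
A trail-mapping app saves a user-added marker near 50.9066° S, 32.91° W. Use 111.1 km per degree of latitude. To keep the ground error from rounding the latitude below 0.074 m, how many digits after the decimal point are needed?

6 decimal places

One degree of latitude covers 111100 m.
Rounding to N decimal places gives at most 0.5 × 10⁻ᴺ degrees of error, i.e. 0.5 × 10⁻ᴺ × 111100 m.
Setting 55550 × 10⁻ᴺ ≤ 0.074 gives 10ᴺ ≥ 7.507e+05, i.e. N ≥ 5.88.
N = 5 would give 0.555 m (too coarse); N = 6 gives 0.0555 m ≤ 0.074 m.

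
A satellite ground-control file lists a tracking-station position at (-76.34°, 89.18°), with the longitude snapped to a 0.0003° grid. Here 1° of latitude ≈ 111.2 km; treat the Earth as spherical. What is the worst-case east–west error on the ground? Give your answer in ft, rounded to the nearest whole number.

13 ft

With a 0.0003° grid the true value lies within half a step, ±0.0003°/2 = ±0.00015°, of the stored one.
Parallels shrink by cos φ, so at 76.34° a degree of longitude is 111200 × 0.2362 ≈ 26261 m.
East–west error: 0.00015° × 26261 m/° ≈ 3.93915 m.
Converting: 3.93915 m × 3.2808 ft/m ≈ 12.924 ft.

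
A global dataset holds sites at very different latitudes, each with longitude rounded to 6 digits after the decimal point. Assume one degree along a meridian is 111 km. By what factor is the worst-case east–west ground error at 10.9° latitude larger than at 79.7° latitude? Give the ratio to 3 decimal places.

Rounding to 6 decimal places leaves the longitude within ±5e-07° of the true value.
At 10.9°: 5e-07° × 111000 × cos 10.9° = 5e-07 × 111000 × 0.9820 ≈ 0.054499 m.
Error at 79.7° = 5e-07° × 111000 × cos 79.7° ≈ 0.0555 × 0.1788 = 0.0099235 m.
The ratio reduces to cos 10.9° / cos 79.7° = 0.9820/0.1788 ≈ 5.4919.

5.492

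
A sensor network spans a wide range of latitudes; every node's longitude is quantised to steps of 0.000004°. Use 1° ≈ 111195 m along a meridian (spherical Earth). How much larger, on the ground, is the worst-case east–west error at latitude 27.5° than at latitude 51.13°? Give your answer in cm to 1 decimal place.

With a 0.000004° grid the true value lies within half a step, ±0.000004°/2 = ±2e-06°, of the stored one.
At 27.5°: 2e-06° × 111195 × cos 27.5° = 2e-06 × 111195 × 0.8870 ≈ 0.19726 m.
Error at 51.13° = 2e-06° × 111195 × cos 51.13° ≈ 0.22239 × 0.6276 = 0.13956 m.
Difference: 0.19726 − 0.13956 = 0.0577 m.
That is 0.0577003 m = 5.77 cm.

5.8 cm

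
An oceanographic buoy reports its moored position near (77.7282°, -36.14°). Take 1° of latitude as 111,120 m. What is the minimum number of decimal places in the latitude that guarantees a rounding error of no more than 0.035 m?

One degree of latitude covers 111120 m.
N decimal places → at most half a unit in the last place, 0.5 × 10⁻ᴺ° = 111120/2 × 10⁻ᴺ m.
Setting 55560 × 10⁻ᴺ ≤ 0.035 gives 10ᴺ ≥ 1.587e+06, i.e. N ≥ 6.20.
N = 6 would give 0.0556 m (too coarse); N = 7 gives 0.00556 m ≤ 0.035 m.

7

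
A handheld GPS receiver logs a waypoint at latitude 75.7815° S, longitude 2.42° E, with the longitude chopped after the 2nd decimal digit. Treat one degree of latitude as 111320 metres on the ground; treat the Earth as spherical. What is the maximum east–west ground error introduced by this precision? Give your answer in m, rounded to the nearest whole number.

273 m

Truncating at 2 decimal places can drop up to a full unit in the last place, so the longitude may be off by as much as 0.01°.
At latitude 75.7815° a degree of longitude spans 111320 m × cos 75.7815° = 111320 × 0.2456 ≈ 27342.5 m.
So at most 0.01° × 27342.5 ≈ 273.425 m east–west.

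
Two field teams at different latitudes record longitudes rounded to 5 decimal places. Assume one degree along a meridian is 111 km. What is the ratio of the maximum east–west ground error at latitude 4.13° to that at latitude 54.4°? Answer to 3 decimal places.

Rounding to 5 decimal places leaves the longitude within ±5e-06° of the true value.
Error at 4.13° = 5e-06° × 111000 × cos 4.13° ≈ 0.555 × 0.9974 = 0.55356 m.
At 54.4°: 5e-06° × 111000 × cos 54.4° = 5e-06 × 111000 × 0.5821 ≈ 0.32308 m.
Ratio: 0.55356 / 0.32308 = cos 4.13° / cos 54.4° ≈ 1.7134.

1.713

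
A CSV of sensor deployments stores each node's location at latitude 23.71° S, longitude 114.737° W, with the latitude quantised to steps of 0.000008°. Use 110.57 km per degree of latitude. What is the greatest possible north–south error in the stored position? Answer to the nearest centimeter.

44 centimeters

With a 0.000008° grid the true value lies within half a step, ±0.000008°/2 = ±4e-06°, of the stored one.
North–south distance: 4e-06° × 110570 m/° = 0.44228 m.
That is 0.44228 m = 44.228 cm.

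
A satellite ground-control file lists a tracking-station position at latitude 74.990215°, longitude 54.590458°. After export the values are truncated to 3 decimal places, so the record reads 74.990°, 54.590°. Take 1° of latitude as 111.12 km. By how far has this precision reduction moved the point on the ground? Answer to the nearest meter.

Δlat = 74.990215 − 74.990 = +0.000215°; Δlon = 54.590458 − 54.590 = +0.000458°.
N–S: 0.000215° × 111120 m/° = 23.8908 m.
E–W at 74.99°: 0.000458° × 111120 × cos 74.99° = 0.000458 × 111120 × 0.2590 ≈ 13.1806 m.
Combined displacement = (23.8908² + 13.1806²)^½ ≈ 27.2855 m.

27 meters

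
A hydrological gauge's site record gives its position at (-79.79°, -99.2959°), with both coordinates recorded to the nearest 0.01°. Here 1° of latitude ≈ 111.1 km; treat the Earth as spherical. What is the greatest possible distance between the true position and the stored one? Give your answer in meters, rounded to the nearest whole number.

564 meters

Rounding to 2 decimal places leaves each coordinate within ±0.005° of the true value.
Latitude error → 0.005 × 111100 = 555.5 m along the meridian.
East–west component at 79.79°: 0.005° × 111100 × cos 79.79° ≈ 0.005 × 19693.2 ≈ 98.466 m.
The two errors are perpendicular, so the maximum displacement is √(555.5² + 98.466²) ≈ 564.159 m.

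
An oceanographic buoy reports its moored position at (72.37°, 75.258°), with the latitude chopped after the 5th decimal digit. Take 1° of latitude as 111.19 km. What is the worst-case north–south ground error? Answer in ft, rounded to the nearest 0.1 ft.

Truncating at 5 decimal places can drop up to a full unit in the last place, so the latitude may be off by as much as 1e-05°.
So the N–S error is at most 1e-05 × 111190 = 1.1119 m.
In feet: 1.1119 m ÷ 0.3048 ≈ 3.648 ft.

3.6 ft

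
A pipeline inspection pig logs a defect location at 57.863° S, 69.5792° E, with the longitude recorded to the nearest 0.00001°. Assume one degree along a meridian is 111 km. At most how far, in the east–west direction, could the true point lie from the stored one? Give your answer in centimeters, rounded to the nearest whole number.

30 centimeters

Rounding to 5 decimal places leaves the longitude within ±5e-06° of the true value.
Parallels shrink by cos φ, so at 57.863° a degree of longitude is 111000 × 0.5319 ≈ 59046 m.
East–west error: 5e-06° × 59046 m/° ≈ 0.29523 m.
That is 0.29523 m = 29.523 cm.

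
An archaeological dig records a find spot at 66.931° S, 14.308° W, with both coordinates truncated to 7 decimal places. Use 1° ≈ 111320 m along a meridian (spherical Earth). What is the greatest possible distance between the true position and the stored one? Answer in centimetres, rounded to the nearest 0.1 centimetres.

Truncating at 7 decimal places can drop up to a full unit in the last place, so each coordinate may be off by as much as 1e-07°.
North–south component: 1e-07° × 111320 = 0.011132 m.
E–W at 66.931°: 1e-07° × 111320 × cos 66.931° = 1e-07 × 111320 × 0.3918 ≈ 0.00436196 m.
The two errors are perpendicular, so the maximum displacement is √(0.011132² + 0.00436196²) ≈ 0.0119561 m.
That is 0.0119561 m = 1.1956 cm.

1.2 centimetres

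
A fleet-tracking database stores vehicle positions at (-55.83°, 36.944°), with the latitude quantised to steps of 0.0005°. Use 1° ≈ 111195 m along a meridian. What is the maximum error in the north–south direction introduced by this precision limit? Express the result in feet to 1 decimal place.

With a 0.0005° grid the true value lies within half a step, ±0.0005°/2 = ±0.00025°, of the stored one.
North–south distance: 0.00025° × 111195 m/° = 27.7988 m.
Converting: 27.7988 m × 3.2808 ft/m ≈ 91.203 ft.

91.2 feet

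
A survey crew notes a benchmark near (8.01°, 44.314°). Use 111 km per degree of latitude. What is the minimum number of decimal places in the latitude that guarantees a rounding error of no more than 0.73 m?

5

One degree of latitude covers 111000 m.
Rounding to N decimal places gives at most 0.5 × 10⁻ᴺ degrees of error, i.e. 0.5 × 10⁻ᴺ × 111000 m.
Need 0.5 × 111000 × 10⁻ᴺ ≤ 0.73 → 10⁻ᴺ ≤ 1.315e-05, so N ≥ 4.88.
So 5 decimal places suffice (0.555 m); 4 would allow up to 5.55 m.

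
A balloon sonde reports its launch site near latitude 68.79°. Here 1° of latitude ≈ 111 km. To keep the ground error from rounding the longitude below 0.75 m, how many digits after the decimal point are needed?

5

At 68.79° one degree of longitude covers 111000 × cos 68.79° ≈ 111000 × 0.3618 ≈ 40158.4 m.
Rounding to N decimal places gives at most 0.5 × 10⁻ᴺ degrees of error, i.e. 0.5 × 10⁻ᴺ × 40158.4 m.
Need 0.5 × 40158.4 × 10⁻ᴺ ≤ 0.75 → 10⁻ᴺ ≤ 3.735e-05, so N ≥ 4.43.
At 4 places the error can reach 2.01 m, but 5 places keeps it to 0.201 m.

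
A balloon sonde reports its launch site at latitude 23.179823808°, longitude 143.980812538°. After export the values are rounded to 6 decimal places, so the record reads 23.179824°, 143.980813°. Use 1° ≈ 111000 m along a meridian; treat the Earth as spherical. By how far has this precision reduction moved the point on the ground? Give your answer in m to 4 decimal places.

0.0517 m

The latitude changed by -0.000000192° and the longitude by -0.000000462°.
North–south shift: -0.000000192 × 111000 = -0.021312 m.
E–W at 23.1798°: -0.000000462° × 111000 × cos 23.1798° = -0.000000462 × 111000 × 0.9193 ≈ -0.0471422 m.
Hypotenuse of the two orthogonal shifts: √(0.021312² + 0.0471422²) = 0.0517358 m.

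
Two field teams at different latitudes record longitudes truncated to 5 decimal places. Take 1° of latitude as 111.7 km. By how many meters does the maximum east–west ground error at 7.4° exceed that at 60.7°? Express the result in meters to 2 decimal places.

Truncating at 5 decimal places can drop up to a full unit in the last place, so the longitude may be off by as much as 1e-05°.
Error at 7.4° = 1e-05° × 111700 × cos 7.4° ≈ 1.117 × 0.9917 = 1.1077 m.
Error at 60.7° = 1e-05° × 111700 × cos 60.7° ≈ 1.117 × 0.4894 = 0.54664 m.
So the lower-latitude error exceeds the higher by 1.1077 − 0.54664 = 0.56106 m.

0.56 meters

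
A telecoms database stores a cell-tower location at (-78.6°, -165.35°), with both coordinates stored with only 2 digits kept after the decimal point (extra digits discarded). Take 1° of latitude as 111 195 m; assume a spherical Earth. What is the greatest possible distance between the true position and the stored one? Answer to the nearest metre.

1133 metres

Truncating at 2 decimal places can drop up to a full unit in the last place, so each coordinate may be off by as much as 0.01°.
North–south component: 0.01° × 111195 = 1111.95 m.
E–W at 78.6°: 0.01° × 111195 × cos 78.6° = 0.01 × 111195 × 0.1977 ≈ 219.785 m.
Worst case both components are at the extreme and orthogonal: √(1111.95² + 219.785²) ≈ 1133.46 m.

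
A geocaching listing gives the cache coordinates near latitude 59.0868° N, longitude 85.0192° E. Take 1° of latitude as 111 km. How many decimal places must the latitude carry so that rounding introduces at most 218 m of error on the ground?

One degree of latitude covers 111000 m.
N decimal places → at most half a unit in the last place, 0.5 × 10⁻ᴺ° = 111000/2 × 10⁻ᴺ m.
Need 0.5 × 111000 × 10⁻ᴺ ≤ 218 → 10⁻ᴺ ≤ 3.928e-03, so N ≥ 2.41.
At 2 places the error can reach 555 m, but 3 places keeps it to 55.5 m.

3 decimal places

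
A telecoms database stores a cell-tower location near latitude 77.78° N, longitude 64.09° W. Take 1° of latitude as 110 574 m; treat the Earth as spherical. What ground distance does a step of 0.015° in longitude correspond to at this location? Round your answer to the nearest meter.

0.015° of longitude at 77.78° is 0.015 × 110574 × cos 77.78° ≈ 0.015 × 23404.8 = 351.071 m.

351 meters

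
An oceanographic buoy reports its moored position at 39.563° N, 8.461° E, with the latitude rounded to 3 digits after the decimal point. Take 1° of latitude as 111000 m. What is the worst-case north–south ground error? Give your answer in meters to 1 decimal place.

Rounding to 3 decimal places leaves the latitude within ±0.0005° of the true value.
North–south distance: 0.0005° × 111000 m/° = 55.5 m.

55.5 meters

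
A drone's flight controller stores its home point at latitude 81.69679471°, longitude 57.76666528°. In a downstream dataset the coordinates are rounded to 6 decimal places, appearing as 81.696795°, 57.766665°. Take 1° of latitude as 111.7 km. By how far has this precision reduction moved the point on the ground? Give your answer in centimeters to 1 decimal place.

3.3 centimeters

The latitude changed by -0.00000029° and the longitude by +0.00000028°.
North–south shift: -0.00000029 × 111700 = -0.032393 m.
East–west at this latitude: 0.00000028° × 111700 × cos 81.6968° ≈ 0.00000028 × 16130.8 = 0.00451662 m.
Hypotenuse of the two orthogonal shifts: √(0.032393² + 0.00451662²) = 0.0327064 m.
That is 0.0327064 m = 3.2706 cm.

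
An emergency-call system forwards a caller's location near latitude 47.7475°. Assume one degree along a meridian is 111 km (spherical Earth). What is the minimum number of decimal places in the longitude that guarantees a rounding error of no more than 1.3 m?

At 47.7475° one degree of longitude covers 111000 × cos 47.7475° ≈ 111000 × 0.6724 ≈ 74636.3 m.
N decimal places → at most half a unit in the last place, 0.5 × 10⁻ᴺ° = 74636.3/2 × 10⁻ᴺ m.
Setting 37318.2 × 10⁻ᴺ ≤ 1.3 gives 10ᴺ ≥ 2.871e+04, i.e. N ≥ 4.46.
N = 4 would give 3.73 m (too coarse); N = 5 gives 0.373 m ≤ 1.3 m.

5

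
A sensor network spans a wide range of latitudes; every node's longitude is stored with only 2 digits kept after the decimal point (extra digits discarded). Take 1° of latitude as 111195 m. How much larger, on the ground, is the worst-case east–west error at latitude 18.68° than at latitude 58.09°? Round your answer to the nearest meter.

Truncating at 2 decimal places can drop up to a full unit in the last place, so the longitude may be off by as much as 0.01°.
Error at 18.68° = 0.01° × 111195 × cos 18.68° ≈ 1112 × 0.9473 = 1053.4 m.
At 58.09°: 0.01° × 111195 × cos 58.09° = 0.01 × 111195 × 0.5286 ≈ 587.76 m.
Difference: 1053.4 − 587.76 = 465.61 m.

466 meters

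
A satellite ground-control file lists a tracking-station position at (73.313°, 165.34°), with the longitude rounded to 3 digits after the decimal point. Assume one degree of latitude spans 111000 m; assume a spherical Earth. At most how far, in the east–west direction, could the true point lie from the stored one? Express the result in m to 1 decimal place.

15.9 m

Rounding to 3 decimal places leaves the longitude within ±0.0005° of the true value.
One degree of longitude at 73.313° is 111000 × cos 73.313° ≈ 111000 × 0.2871 = 31872.9 m.
Maximum E–W displacement: 0.0005 × 31872.9 = 15.9364 m.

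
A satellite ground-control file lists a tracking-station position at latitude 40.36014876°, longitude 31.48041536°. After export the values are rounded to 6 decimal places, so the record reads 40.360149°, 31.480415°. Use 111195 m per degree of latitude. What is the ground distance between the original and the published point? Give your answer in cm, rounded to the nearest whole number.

4 cm

Δlat = 40.36014876 − 40.360149 = -0.00000024°; Δlon = 31.48041536 − 31.480415 = +0.00000036°.
North–south shift: -0.00000024 × 111195 = -0.0266868 m.
E–W at 40.3601°: 0.00000036° × 111195 × cos 40.3601° = 0.00000036 × 111195 × 0.7620 ≈ 0.0305026 m.
Distance: √(0.0266868² + 0.0305026²) ≈ 0.0405289 m.
That is 0.0405289 m = 4.0529 cm.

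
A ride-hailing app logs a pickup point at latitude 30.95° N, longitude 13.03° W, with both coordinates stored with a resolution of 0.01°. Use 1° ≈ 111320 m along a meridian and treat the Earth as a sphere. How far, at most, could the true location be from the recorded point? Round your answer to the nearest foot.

With a 0.01° grid the true value lies within half a step, ±0.01°/2 = ±0.005°, of the stored one.
N–S: 0.005° × 111320 m/° = 556.6 m.
East–west component at 30.95°: 0.005° × 111320 × cos 30.95° ≈ 0.005 × 95469.9 ≈ 477.349 m.
Worst case both components are at the extreme and orthogonal: √(556.6² + 477.349²) ≈ 733.257 m.
Converting: 733.257 m × 3.2808 ft/m ≈ 2405.7 ft.

2406 feet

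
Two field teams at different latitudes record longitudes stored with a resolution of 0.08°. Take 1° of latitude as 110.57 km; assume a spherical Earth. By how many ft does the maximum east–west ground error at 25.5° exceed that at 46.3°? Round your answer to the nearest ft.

3072 ft

With a 0.08° grid the true value lies within half a step, ±0.08°/2 = ±0.04°, of the stored one.
Error at 25.5° = 0.04° × 110570 × cos 25.5° ≈ 4422.8 × 0.9026 = 3992 m.
At 46.3°: 0.04° × 110570 × cos 46.3° = 0.04 × 110570 × 0.6909 ≈ 3055.6 m.
So the lower-latitude error exceeds the higher by 3992 − 3055.6 = 936.32 m.
In feet: 936.319 m ÷ 0.3048 ≈ 3071.9 ft.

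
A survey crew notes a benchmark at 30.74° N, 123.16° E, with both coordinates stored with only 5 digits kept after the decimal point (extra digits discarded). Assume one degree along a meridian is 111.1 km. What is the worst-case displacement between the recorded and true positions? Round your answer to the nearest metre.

Truncating at 5 decimal places can drop up to a full unit in the last place, so each coordinate may be off by as much as 1e-05°.
Latitude error → 1e-05 × 111100 = 1.111 m along the meridian.
E–W at 30.74°: 1e-05° × 111100 × cos 30.74° = 1e-05 × 111100 × 0.8595 ≈ 0.9549 m.
Worst case both components are at the extreme and orthogonal: √(1.111² + 0.9549²) ≈ 1.46498 m.

1 metres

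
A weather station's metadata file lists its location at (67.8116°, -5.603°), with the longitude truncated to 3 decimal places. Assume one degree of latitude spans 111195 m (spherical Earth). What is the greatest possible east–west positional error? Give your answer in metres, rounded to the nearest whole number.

Truncating at 3 decimal places can drop up to a full unit in the last place, so the longitude may be off by as much as 0.001°.
At latitude 67.8116° a degree of longitude spans 111195 m × cos 67.8116° = 111195 × 0.3777 ≈ 41993.2 m.
Maximum E–W displacement: 0.001 × 41993.2 = 41.9932 m.

42 metres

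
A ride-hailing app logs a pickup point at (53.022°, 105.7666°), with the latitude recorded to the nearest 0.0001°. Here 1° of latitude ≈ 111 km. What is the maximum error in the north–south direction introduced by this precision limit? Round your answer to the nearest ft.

Rounding to 4 decimal places leaves the latitude within ±5e-05° of the true value.
Along the meridian that is 5e-05° × 111000 m/° = 5.55 m.
Converting: 5.55 m × 3.2808 ft/m ≈ 18.209 ft.

18 ft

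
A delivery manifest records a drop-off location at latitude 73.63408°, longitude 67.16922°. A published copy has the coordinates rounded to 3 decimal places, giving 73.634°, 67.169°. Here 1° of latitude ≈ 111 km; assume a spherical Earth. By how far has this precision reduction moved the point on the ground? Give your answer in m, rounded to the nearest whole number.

11 m

Δlat = 73.63408 − 73.634 = +0.00008°; Δlon = 67.16922 − 67.169 = +0.00022°.
N–S: 0.00008° × 111000 m/° = 8.88 m.
East–west at this latitude: 0.00022° × 111000 × cos 73.634° ≈ 0.00022 × 31276.7 = 6.88088 m.
Distance: √(8.88² + 6.88088²) ≈ 11.2339 m.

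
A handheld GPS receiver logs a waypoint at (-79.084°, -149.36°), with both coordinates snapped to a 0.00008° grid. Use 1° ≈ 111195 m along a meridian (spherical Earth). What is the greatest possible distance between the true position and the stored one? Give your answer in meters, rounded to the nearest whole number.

5 meters

With a 0.00008° grid the true value lies within half a step, ±0.00008°/2 = ±4e-05°, of the stored one.
N–S: 4e-05° × 111195 m/° = 4.4478 m.
E–W at 79.084°: 4e-05° × 111195 × cos 79.084° = 4e-05 × 111195 × 0.1894 ≈ 0.842278 m.
Worst case both components are at the extreme and orthogonal: √(4.4478² + 0.842278²) ≈ 4.52685 m.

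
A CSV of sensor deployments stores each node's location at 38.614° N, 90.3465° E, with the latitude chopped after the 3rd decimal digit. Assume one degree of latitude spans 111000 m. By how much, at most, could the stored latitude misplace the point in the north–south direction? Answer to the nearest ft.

Truncating at 3 decimal places can drop up to a full unit in the last place, so the latitude may be off by as much as 0.001°.
Along the meridian that is 0.001° × 111000 m/° = 111 m.
In feet: 111 m ÷ 0.3048 ≈ 364.17 ft.

364 ft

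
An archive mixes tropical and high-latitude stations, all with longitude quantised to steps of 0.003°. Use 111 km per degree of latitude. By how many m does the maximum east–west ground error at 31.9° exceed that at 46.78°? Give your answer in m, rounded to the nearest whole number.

27 m

With a 0.003° grid the true value lies within half a step, ±0.003°/2 = ±0.0015°, of the stored one.
Error at 31.9° = 0.0015° × 111000 × cos 31.9° ≈ 166.5 × 0.8490 = 141.35 m.
At 46.78°: 0.0015° × 111000 × cos 46.78° = 0.0015 × 111000 × 0.6848 ≈ 114.02 m.
So the lower-latitude error exceeds the higher by 141.35 − 114.02 = 27.334 m.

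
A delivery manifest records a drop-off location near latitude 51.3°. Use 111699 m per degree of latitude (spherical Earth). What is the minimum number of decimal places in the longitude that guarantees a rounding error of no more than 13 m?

4

At 51.3° one degree of longitude covers 111699 × cos 51.3° ≈ 111699 × 0.6252 ≈ 69839 m.
Rounding to N decimal places gives at most 0.5 × 10⁻ᴺ degrees of error, i.e. 0.5 × 10⁻ᴺ × 69839 m.
Need 0.5 × 69839 × 10⁻ᴺ ≤ 13 → 10⁻ᴺ ≤ 3.723e-04, so N ≥ 3.43.
At 3 places the error can reach 34.9 m, but 4 places keeps it to 3.49 m.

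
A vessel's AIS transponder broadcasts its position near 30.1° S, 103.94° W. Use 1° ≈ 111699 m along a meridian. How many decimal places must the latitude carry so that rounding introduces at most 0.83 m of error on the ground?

5 decimal places

One degree of latitude covers 111699 m.
With N decimal places the half-ulp bound is 0.5·10⁻ᴺ°, or 0.5·10⁻ᴺ × 111699 m on the ground.
Need 0.5 × 111699 × 10⁻ᴺ ≤ 0.83 → 10⁻ᴺ ≤ 1.486e-05, so N ≥ 4.83.
So 5 decimal places suffice (0.558 m); 4 would allow up to 5.58 m.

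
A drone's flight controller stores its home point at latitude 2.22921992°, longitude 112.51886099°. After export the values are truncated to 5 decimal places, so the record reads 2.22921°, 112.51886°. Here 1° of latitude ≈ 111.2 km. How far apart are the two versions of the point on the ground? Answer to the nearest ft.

4 ft

The latitude changed by +0.00000992° and the longitude by +0.00000099°.
North–south shift: 0.00000992 × 111200 = 1.1031 m.
East–west at this latitude: 0.00000099° × 111200 × cos 2.22921° ≈ 0.00000099 × 111116 = 0.110005 m.
Hypotenuse of the two orthogonal shifts: √(1.1031² + 0.110005²) = 1.10858 m.
Converting: 1.10858 m × 3.2808 ft/m ≈ 3.6371 ft.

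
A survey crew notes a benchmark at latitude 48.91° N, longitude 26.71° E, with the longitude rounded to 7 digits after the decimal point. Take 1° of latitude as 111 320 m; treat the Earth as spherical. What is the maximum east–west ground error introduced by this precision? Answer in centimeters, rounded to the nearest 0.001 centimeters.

0.366 centimeters

Rounding to 7 decimal places leaves the longitude within ±5e-08° of the true value.
Parallels shrink by cos φ, so at 48.91° a degree of longitude is 111320 × 0.6572 ≈ 73164.4 m.
Maximum E–W displacement: 5e-08 × 73164.4 = 0.00365822 m.
That is 0.00365822 m = 0.36582 cm.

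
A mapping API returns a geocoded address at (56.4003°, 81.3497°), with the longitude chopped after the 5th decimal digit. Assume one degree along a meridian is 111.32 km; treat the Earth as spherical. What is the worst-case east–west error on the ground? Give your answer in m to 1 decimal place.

0.6 m

Truncating at 5 decimal places can drop up to a full unit in the last place, so the longitude may be off by as much as 1e-05°.
One degree of longitude at 56.4003° is 111320 × cos 56.4003° ≈ 111320 × 0.5534 = 61603.1 m.
East–west error: 1e-05° × 61603.1 m/° ≈ 0.616031 m.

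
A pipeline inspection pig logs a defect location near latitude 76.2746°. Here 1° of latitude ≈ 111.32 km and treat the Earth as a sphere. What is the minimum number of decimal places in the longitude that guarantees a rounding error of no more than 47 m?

At 76.2746° one degree of longitude covers 111320 × cos 76.2746° ≈ 111320 × 0.2373 ≈ 26412.8 m.
Rounding to N decimal places gives at most 0.5 × 10⁻ᴺ degrees of error, i.e. 0.5 × 10⁻ᴺ × 26412.8 m.
Need 0.5 × 26412.8 × 10⁻ᴺ ≤ 47 → 10⁻ᴺ ≤ 3.559e-03, so N ≥ 2.45.
N = 2 would give 132 m (too coarse); N = 3 gives 13.2 m ≤ 47 m.

3 decimal places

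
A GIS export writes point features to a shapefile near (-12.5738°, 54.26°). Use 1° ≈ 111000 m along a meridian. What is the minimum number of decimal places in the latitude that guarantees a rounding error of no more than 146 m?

One degree of latitude covers 111000 m.
Rounding to N decimal places gives at most 0.5 × 10⁻ᴺ degrees of error, i.e. 0.5 × 10⁻ᴺ × 111000 m.
Setting 55500 × 10⁻ᴺ ≤ 146 gives 10ᴺ ≥ 380.1, i.e. N ≥ 2.58.
N = 2 would give 555 m (too coarse); N = 3 gives 55.5 m ≤ 146 m.

3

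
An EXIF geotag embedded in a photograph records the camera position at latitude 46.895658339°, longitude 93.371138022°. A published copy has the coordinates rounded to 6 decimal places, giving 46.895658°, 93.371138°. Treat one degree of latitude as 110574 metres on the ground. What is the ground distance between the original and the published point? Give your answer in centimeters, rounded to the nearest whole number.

4 centimeters

Δlat = 46.895658339 − 46.895658 = +0.000000339°; Δlon = 93.371138022 − 93.371138 = +0.000000022°.
North–south shift: 0.000000339 × 110574 = 0.0374846 m.
E–W at 46.8957°: 0.000000022° × 110574 × cos 46.8957° = 0.000000022 × 110574 × 0.6833 ≈ 0.00166229 m.
Distance: √(0.0374846² + 0.00166229²) ≈ 0.0375214 m.
That is 0.0375214 m = 3.7521 cm.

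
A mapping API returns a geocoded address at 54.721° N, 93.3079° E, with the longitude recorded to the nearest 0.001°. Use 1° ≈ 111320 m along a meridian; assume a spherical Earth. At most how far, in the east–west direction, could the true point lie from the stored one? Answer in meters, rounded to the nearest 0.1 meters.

32.1 meters

Rounding to 3 decimal places leaves the longitude within ±0.0005° of the true value.
One degree of longitude at 54.721° is 111320 × cos 54.721° ≈ 111320 × 0.5776 = 64293.8 m.
So at most 0.0005° × 64293.8 ≈ 32.1469 m east–west.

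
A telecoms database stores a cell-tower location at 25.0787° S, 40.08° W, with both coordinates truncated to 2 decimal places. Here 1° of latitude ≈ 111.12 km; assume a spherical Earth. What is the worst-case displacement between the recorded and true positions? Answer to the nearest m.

Truncating at 2 decimal places can drop up to a full unit in the last place, so each coordinate may be off by as much as 0.01°.
N–S: 0.01° × 111120 m/° = 1111.2 m.
Longitude error → 0.01 × 111120 × cos 25.0787° = 0.01 × 111120 × 0.9057 ≈ 1006.44 m.
Worst case both components are at the extreme and orthogonal: √(1111.2² + 1006.44²) ≈ 1499.23 m.

1499 m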